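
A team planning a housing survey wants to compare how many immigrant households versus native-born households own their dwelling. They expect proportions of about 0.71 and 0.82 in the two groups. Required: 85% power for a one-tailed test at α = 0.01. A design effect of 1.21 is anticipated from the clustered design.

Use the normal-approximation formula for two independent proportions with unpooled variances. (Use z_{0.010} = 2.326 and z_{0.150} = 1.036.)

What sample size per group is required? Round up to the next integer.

n = 400 per group

n = (z_α + z_β)² · [p₁(1−p₁) + p₂(1−p₂)] / (p₁ − p₂)²
  = (2.326 + 1.036)² · (0.71·0.29 + 0.82·0.18) / (-0.11)²
  = (3.362)² · (0.2059 + 0.1476) / 0.0121
  = 11.3030 · 0.3535 / 0.0121
  = 330.22
Design effect: 1.21 × 330.22 = 399.56.
Round up → n = 400 per group.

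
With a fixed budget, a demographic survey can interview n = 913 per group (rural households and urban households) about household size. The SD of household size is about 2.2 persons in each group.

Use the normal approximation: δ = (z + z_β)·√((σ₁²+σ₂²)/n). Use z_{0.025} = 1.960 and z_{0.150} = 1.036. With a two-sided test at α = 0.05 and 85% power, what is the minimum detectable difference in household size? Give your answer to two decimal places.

δ = (z_{α/2} + z_β) · √((σ₁²+σ₂²)/n)
  = (1.960 + 1.036) · √(9.68/913)
  = 2.996 · √0.0106
  = 2.996 · 0.1030
  = 0.3085

Minimum detectable difference ≈ 0.31 persons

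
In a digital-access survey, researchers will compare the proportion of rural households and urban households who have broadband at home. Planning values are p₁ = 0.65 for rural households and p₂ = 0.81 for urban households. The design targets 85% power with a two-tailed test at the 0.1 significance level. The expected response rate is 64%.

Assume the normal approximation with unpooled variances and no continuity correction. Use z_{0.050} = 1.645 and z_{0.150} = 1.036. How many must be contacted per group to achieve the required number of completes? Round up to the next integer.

n = (z_{α/2} + z_β)² · [p₁(1−p₁) + p₂(1−p₂)] / (p₁ − p₂)²
  = (1.645 + 1.036)² · (0.65·0.35 + 0.81·0.19) / (-0.16)²
  = (2.681)² · (0.2275 + 0.1539) / 0.0256
  = 7.1878 · 0.3814 / 0.0256
  = 107.09
Adjust for 64% response: 107.09 / 0.64 = 167.32.
Round up → n = 168 per group.

n = 168 per group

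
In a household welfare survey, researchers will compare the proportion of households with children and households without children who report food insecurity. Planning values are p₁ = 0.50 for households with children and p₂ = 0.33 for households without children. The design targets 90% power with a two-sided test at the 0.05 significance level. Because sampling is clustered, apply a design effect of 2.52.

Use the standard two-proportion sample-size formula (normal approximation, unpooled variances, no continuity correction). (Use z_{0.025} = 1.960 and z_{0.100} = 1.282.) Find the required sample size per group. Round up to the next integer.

n = 432 per group

n = (z_{α/2} + z_β)² · [p₁(1−p₁) + p₂(1−p₂)] / (p₁ − p₂)²
  = (1.960 + 1.282)² · (0.50·0.50 + 0.33·0.67) / (0.17)²
  = (3.242)² · (0.2500 + 0.2211) / 0.0289
  = 10.5106 · 0.4711 / 0.0289
  = 171.33
Design effect: 2.52 × 171.33 = 431.76.
Round up → n = 432 per group.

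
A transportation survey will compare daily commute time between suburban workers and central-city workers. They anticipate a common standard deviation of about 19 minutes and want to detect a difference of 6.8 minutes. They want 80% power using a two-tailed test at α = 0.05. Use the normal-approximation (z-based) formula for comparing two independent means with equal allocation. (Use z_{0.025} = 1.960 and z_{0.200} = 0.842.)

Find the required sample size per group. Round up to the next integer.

n = (z_{α/2} + z_β)² · (σ₁² + σ₂²) / δ²
  = (1.960 + 0.842)² · (2·19² = 722) / 6.8²
  = 7.8512 · 722 / 46.24
  = 122.59
Round up → n = 123 per group.

n = 123 per group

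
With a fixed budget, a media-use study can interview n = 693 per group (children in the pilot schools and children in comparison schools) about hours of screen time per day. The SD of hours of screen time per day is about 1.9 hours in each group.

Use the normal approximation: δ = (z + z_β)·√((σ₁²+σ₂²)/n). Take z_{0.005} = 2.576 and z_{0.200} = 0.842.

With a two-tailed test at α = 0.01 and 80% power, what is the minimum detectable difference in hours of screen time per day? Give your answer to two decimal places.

Minimum detectable difference ≈ 0.35 hours

δ = (z_{α/2} + z_β) · √((σ₁²+σ₂²)/n)
  = (2.576 + 0.842) · √(7.22/693)
  = 3.418 · √0.01042
  = 3.418 · 0.1021
  = 0.3489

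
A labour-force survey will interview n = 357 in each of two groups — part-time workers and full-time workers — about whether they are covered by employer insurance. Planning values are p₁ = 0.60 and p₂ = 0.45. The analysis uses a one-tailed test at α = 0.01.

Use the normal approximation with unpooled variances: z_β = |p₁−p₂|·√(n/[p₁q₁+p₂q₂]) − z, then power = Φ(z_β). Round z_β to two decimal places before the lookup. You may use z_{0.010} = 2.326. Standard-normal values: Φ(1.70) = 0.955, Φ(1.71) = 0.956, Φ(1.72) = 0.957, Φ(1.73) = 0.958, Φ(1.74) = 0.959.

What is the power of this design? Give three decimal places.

Power ≈ 0.958

z_β = |p₁−p₂|·√(n/[p₁q₁+p₂q₂]) − z_α
    = 0.15 · √(357/0.4875) − 2.326
    = 0.15 · 27.0612 − 2.326
    = 4.0592 − 2.326 = 1.7332 → 1.73
Power = Φ(1.73) = 0.958.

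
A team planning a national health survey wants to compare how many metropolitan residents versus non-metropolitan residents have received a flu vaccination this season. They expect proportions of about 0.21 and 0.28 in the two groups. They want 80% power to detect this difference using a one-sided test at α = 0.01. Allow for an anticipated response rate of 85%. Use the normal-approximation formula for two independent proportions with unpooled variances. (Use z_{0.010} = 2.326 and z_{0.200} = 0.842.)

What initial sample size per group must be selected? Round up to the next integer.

n = 886 per group

n = (z_α + z_β)² · [p₁(1−p₁) + p₂(1−p₂)] / (p₁ − p₂)²
  = (2.326 + 0.842)² · (0.21·0.79 + 0.28·0.72) / (-0.07)²
  = (3.168)² · (0.1659 + 0.2016) / 0.0049
  = 10.0362 · 0.3675 / 0.0049
  = 752.72
Adjust for 85% response: 752.72 / 0.85 = 885.55.
Round up → n = 886 per group.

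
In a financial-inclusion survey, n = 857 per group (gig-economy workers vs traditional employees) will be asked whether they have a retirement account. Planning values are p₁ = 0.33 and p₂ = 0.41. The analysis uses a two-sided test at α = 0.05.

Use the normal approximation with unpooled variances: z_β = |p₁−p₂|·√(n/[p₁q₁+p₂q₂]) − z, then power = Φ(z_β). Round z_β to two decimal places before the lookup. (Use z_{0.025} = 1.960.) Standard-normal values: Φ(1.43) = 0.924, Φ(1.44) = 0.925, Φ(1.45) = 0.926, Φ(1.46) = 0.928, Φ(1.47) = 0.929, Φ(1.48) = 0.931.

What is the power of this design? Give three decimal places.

z_β = |p₁−p₂|·√(n/[p₁q₁+p₂q₂]) − z_{α/2}
    = 0.08 · √(857/0.4630) − 1.960
    = 0.08 · 43.0229 − 1.960
    = 3.4418 − 1.960 = 1.4818 → 1.48
Power = Φ(1.48) = 0.931.

Power ≈ 0.931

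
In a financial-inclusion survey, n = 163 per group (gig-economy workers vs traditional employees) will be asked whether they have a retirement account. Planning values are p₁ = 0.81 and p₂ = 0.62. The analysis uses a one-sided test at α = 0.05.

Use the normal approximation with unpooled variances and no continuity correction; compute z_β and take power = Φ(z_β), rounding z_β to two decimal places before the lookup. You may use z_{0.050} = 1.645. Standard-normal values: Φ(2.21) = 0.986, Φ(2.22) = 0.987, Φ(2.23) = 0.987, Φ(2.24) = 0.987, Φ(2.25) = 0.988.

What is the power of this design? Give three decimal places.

Power ≈ 0.987

z_β = |p₁−p₂|·√(n/[p₁q₁+p₂q₂]) − z_α
    = 0.19 · √(163/0.3895) − 1.645
    = 0.19 · 20.4569 − 1.645
    = 3.8868 − 1.645 = 2.2418 → 2.24
Power = Φ(2.24) = 0.987.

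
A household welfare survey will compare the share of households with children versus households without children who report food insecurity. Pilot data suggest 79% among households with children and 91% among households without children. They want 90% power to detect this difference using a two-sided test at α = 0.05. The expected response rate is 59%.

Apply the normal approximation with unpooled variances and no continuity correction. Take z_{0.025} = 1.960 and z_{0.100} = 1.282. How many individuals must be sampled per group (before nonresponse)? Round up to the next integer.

n = 307 per group

n = (z_{α/2} + z_β)² · [p₁(1−p₁) + p₂(1−p₂)] / (p₁ − p₂)²
  = (1.960 + 1.282)² · (0.79·0.21 + 0.91·0.09) / (-0.12)²
  = (3.242)² · (0.1659 + 0.0819) / 0.0144
  = 10.5106 · 0.2478 / 0.0144
  = 180.87
Adjust for 59% response: 180.87 / 0.59 = 306.56.
Round up → n = 307 per group.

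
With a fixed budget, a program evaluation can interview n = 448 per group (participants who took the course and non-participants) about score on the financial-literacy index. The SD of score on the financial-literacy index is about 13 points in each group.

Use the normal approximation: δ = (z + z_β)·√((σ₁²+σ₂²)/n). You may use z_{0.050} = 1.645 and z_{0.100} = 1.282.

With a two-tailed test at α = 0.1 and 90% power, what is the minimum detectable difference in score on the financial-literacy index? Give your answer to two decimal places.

Minimum detectable difference ≈ 2.54 points

δ = (z_{α/2} + z_β) · √((σ₁²+σ₂²)/n)
  = (1.645 + 1.282) · √(338/448)
  = 2.927 · √0.75446
  = 2.927 · 0.8686
  = 2.5424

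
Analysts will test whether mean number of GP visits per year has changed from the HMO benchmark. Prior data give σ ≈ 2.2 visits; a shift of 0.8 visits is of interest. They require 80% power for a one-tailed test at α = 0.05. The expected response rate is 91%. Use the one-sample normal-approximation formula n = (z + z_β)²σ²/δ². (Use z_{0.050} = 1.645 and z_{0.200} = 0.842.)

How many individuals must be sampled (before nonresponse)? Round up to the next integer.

n = (z_α + z_β)² · σ² / δ²
  = (1.645 + 0.842)² · 2.2² / 0.8²
  = 6.1852 · 4.84 / 0.64
  = 46.78
Adjust for 91% response: 46.78 / 0.91 = 51.40.
Round up → n = 52.

n = 52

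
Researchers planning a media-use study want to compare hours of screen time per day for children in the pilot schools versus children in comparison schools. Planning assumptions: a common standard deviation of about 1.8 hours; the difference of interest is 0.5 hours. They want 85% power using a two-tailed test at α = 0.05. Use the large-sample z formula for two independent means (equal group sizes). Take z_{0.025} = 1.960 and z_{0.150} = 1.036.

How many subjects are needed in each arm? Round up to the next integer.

n = (z_{α/2} + z_β)² · (σ₁² + σ₂²) / δ²
  = (1.960 + 1.036)² · (2·1.8² = 6.48) / 0.5²
  = 8.9760 · 6.48 / 0.25
  = 232.66
Round up → n = 233 per group.

n = 233 per group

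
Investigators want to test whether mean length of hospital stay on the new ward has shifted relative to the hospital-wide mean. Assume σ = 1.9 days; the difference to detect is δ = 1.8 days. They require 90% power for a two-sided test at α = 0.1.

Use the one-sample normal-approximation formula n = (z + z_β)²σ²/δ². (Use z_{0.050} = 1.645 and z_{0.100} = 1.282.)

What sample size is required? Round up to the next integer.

n = (z_{α/2} + z_β)² · σ² / δ²
  = (1.645 + 1.282)² · 1.9² / 1.8²
  = 8.5673 · 3.61 / 3.24
  = 9.55
Round up → n = 10.

n = 10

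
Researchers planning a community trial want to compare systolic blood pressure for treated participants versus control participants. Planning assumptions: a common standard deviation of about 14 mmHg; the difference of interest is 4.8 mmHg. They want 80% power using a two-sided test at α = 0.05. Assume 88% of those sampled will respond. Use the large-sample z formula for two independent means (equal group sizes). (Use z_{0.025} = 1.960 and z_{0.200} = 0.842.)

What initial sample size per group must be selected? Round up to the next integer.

n = 152 per group

n = (z_{α/2} + z_β)² · (σ₁² + σ₂²) / δ²
  = (1.960 + 0.842)² · (2·14² = 392) / 4.8²
  = 7.8512 · 392 / 23.04
  = 133.58
Adjust for 88% response: 133.58 / 0.88 = 151.79.
Round up → n = 152 per group.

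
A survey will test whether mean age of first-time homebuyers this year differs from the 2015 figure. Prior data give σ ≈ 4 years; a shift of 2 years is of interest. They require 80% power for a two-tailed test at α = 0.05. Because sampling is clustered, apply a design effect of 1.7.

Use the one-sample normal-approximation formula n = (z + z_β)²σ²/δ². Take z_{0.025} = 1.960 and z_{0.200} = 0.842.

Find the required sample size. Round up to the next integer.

n = (z_{α/2} + z_β)² · σ² / δ²
  = (1.960 + 0.842)² · 4² / 2²
  = 7.8512 · 16 / 4
  = 31.40
Design effect: 1.7 × 31.40 = 53.39.
Round up → n = 54.

n = 54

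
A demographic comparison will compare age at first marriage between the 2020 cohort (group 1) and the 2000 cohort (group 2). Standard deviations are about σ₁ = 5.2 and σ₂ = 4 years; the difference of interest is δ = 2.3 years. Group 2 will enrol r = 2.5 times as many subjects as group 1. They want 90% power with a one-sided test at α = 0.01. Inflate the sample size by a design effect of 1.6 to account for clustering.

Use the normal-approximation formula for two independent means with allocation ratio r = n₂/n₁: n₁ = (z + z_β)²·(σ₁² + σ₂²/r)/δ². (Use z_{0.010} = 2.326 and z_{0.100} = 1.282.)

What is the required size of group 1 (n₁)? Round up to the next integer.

n₁ = (z_α + z_β)² · (σ₁² + σ₂²/r) / δ²
   = (2.326 + 1.282)² · (5.2² + 4²/2.5) / 2.3²
   = 13.0177 · (27.04 + 6.4) / 5.29
   = 13.0177 · 33.44 / 5.29
   = 82.29
Design effect: 1.6 × 82.29 = 131.66.
Round up → n₁ = 132; n₂ = r·n₁ = 2.5 × 132 = 330.

n₁ = 132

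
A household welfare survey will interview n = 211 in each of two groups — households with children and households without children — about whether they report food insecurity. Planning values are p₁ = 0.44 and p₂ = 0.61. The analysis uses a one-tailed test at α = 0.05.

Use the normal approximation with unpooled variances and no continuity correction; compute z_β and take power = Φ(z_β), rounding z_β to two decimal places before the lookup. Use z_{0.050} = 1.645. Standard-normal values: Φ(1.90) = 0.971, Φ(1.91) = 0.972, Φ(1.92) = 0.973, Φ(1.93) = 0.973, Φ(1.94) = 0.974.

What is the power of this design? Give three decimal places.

Power ≈ 0.971

z_β = |p₁−p₂|·√(n/[p₁q₁+p₂q₂]) − z_α
    = 0.17 · √(211/0.4843) − 1.645
    = 0.17 · 20.8730 − 1.645
    = 3.5484 − 1.645 = 1.9034 → 1.90
Power = Φ(1.90) = 0.971.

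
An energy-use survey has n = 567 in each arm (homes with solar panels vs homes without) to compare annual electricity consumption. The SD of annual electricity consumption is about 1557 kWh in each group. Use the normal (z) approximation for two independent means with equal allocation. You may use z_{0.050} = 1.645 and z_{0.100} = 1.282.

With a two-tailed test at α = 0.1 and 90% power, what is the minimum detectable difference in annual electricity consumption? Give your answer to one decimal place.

δ = (z_{α/2} + z_β) · √((σ₁²+σ₂²)/n)
  = (1.645 + 1.282) · √(4848498/567)
  = 2.927 · √8551.1
  = 2.927 · 92.4724
  = 270.6667

Minimum detectable difference ≈ 270.7 kWh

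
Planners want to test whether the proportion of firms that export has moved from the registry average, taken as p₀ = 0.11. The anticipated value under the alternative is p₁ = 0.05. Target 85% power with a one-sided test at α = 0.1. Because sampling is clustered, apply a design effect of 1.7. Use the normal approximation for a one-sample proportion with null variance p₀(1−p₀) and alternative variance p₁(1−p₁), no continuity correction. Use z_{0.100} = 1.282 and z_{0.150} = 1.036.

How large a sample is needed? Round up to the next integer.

n = 186

n = [z_α·√(p₀q₀) + z_β·√(p₁q₁)]² / (p₁ − p₀)²
  = [1.282·√(0.11·0.89) + 1.036·√(0.05·0.95)]² / (-0.06)²
  = [1.282·0.3129 + 1.036·0.2179]² / 0.0036
  = [0.6269]² / 0.0036
  = 109.17
Design effect: 1.7 × 109.17 = 185.59.
Round up → n = 186.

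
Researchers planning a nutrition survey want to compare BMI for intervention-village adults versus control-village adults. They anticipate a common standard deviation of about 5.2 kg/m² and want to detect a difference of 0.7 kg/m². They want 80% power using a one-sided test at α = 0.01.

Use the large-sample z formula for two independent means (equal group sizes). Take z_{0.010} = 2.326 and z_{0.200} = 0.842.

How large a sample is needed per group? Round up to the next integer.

n = 1108 per group

n = (z_α + z_β)² · (σ₁² + σ₂²) / δ²
  = (2.326 + 0.842)² · (2·5.2² = 54.08) / 0.7²
  = 10.0362 · 54.08 / 0.49
  = 1107.67
Round up → n = 1108 per group.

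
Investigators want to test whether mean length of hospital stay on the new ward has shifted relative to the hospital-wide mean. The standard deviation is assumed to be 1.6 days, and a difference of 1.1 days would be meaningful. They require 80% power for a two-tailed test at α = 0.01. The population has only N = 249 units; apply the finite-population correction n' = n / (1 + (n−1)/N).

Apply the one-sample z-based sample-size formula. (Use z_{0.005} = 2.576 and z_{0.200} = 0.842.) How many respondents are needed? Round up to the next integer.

n = 23

n = (z_{α/2} + z_β)² · σ² / δ²
  = (2.576 + 0.842)² · 1.6² / 1.1²
  = 11.6827 · 2.56 / 1.21
  = 24.72
Finite-population correction (N = 249): 24.72 / (1 + (24.72 − 1)/249) = 22.57.
Round up → n = 23.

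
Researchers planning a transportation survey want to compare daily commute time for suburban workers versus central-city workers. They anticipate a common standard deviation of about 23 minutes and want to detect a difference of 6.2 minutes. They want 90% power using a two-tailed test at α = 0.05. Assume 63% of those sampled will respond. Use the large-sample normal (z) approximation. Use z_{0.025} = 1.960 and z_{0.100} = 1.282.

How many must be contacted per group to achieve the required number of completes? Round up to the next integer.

n = 460 per group

n = (z_{α/2} + z_β)² · (σ₁² + σ₂²) / δ²
  = (1.960 + 1.282)² · (2·23² = 1058) / 6.2²
  = 10.5106 · 1058 / 38.44
  = 289.29
Adjust for 63% response: 289.29 / 0.63 = 459.19.
Round up → n = 460 per group.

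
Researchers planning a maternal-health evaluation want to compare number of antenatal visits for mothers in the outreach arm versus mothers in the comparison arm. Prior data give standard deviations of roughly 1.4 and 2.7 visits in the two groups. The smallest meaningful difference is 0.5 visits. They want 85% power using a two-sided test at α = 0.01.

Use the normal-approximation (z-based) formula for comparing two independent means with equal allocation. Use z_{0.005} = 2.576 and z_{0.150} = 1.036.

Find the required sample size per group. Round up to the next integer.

n = 483 per group

n = (z_{α/2} + z_β)² · (σ₁² + σ₂²) / δ²
  = (2.576 + 1.036)² · (1.4² + 2.7² = 9.25) / 0.5²
  = 13.0465 · 9.25 / 0.25
  = 482.72
Round up → n = 483 per group.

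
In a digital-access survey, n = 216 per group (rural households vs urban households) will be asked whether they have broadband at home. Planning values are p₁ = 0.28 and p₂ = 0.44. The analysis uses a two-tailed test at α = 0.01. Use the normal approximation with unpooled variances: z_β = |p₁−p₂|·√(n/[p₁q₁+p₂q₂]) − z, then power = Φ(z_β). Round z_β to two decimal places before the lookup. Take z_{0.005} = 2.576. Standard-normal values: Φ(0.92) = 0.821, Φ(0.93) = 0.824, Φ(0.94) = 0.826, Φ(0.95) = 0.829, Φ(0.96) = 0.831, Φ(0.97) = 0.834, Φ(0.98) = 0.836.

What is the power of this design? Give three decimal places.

z_β = |p₁−p₂|·√(n/[p₁q₁+p₂q₂]) − z_{α/2}
    = 0.16 · √(216/0.4480) − 2.576
    = 0.16 · 21.9578 − 2.576
    = 3.5132 − 2.576 = 0.9372 → 0.94
Power = Φ(0.94) = 0.826.

Power ≈ 0.826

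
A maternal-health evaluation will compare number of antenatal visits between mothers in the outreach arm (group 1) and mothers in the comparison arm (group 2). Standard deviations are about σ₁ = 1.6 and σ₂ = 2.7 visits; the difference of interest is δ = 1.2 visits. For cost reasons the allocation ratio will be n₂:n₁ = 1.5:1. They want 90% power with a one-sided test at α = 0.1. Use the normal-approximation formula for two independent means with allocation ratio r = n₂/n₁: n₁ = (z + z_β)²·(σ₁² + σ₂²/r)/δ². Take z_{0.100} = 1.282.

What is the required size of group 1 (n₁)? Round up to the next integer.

n₁ = 34

n₁ = (z_α + z_β)² · (σ₁² + σ₂²/r) / δ²
   = (1.282 + 1.282)² · (1.6² + 2.7²/1.5) / 1.2²
   = 6.5741 · (2.56 + 4.86) / 1.44
   = 6.5741 · 7.42 / 1.44
   = 33.87
Round up → n₁ = 34; n₂ = r·n₁ = 1.5 × 34 = 51.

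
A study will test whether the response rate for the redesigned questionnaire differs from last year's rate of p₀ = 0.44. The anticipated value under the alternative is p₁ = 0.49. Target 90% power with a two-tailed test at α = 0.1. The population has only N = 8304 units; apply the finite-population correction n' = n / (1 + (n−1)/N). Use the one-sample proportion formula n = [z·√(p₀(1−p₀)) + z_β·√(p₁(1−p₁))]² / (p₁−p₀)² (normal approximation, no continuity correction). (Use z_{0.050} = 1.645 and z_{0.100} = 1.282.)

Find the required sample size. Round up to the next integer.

n = 771

n = [z_{α/2}·√(p₀q₀) + z_β·√(p₁q₁)]² / (p₁ − p₀)²
  = [1.645·√(0.44·0.56) + 1.282·√(0.49·0.51)]² / (0.05)²
  = [1.645·0.4964 + 1.282·0.4999]² / 0.0025
  = [1.4574]² / 0.0025
  = 849.64
Finite-population correction (N = 8304): 849.64 / (1 + (849.64 − 1)/8304) = 770.86.
Round up → n = 771.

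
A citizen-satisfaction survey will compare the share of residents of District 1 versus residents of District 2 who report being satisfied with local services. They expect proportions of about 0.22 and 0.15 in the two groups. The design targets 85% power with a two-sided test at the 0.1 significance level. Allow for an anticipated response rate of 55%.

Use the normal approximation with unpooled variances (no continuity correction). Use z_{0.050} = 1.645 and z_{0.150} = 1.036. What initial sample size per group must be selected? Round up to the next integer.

n = (z_{α/2} + z_β)² · [p₁(1−p₁) + p₂(1−p₂)] / (p₁ − p₂)²
  = (1.645 + 1.036)² · (0.22·0.78 + 0.15·0.85) / (0.07)²
  = (2.681)² · (0.1716 + 0.1275) / 0.0049
  = 7.1878 · 0.2991 / 0.0049
  = 438.75
Adjust for 55% response: 438.75 / 0.55 = 797.72.
Round up → n = 798 per group.

n = 798 per group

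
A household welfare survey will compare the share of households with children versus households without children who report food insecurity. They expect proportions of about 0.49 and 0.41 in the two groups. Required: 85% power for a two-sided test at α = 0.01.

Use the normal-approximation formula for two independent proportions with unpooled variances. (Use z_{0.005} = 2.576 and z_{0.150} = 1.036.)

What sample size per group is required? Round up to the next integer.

n = 1003 per group

n = (z_{α/2} + z_β)² · [p₁(1−p₁) + p₂(1−p₂)] / (p₁ − p₂)²
  = (2.576 + 1.036)² · (0.49·0.51 + 0.41·0.59) / (0.08)²
  = (3.612)² · (0.2499 + 0.2419) / 0.0064
  = 13.0465 · 0.4918 / 0.0064
  = 1002.55
Round up → n = 1003 per group.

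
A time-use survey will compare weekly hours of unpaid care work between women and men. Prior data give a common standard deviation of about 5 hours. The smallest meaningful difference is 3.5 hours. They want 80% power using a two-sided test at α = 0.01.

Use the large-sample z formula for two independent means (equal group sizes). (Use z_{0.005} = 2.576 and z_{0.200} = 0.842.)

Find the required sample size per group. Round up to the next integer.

n = (z_{α/2} + z_β)² · (σ₁² + σ₂²) / δ²
  = (2.576 + 0.842)² · (2·5² = 50) / 3.5²
  = 11.6827 · 50 / 12.25
  = 47.68
Round up → n = 48 per group.

n = 48 per group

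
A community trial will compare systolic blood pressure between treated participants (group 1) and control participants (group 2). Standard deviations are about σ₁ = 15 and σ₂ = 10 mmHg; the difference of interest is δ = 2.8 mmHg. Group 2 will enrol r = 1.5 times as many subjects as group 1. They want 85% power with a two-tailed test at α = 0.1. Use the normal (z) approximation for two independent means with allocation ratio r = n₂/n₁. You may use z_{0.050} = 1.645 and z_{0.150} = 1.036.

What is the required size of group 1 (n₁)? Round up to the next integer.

n₁ = (z_{α/2} + z_β)² · (σ₁² + σ₂²/r) / δ²
   = (1.645 + 1.036)² · (15² + 10²/1.5) / 2.8²
   = 7.1878 · (225 + 66.6667) / 7.84
   = 7.1878 · 291.6667 / 7.84
   = 267.40
Round up → n₁ = 268; n₂ = r·n₁ = 1.5 × 268 = 402.

n₁ = 268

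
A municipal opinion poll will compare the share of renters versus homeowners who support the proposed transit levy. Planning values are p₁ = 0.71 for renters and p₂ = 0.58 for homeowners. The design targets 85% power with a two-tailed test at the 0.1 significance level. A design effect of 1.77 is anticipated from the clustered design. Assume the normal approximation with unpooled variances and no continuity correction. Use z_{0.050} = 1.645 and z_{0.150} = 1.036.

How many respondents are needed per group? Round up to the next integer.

n = (z_{α/2} + z_β)² · [p₁(1−p₁) + p₂(1−p₂)] / (p₁ − p₂)²
  = (1.645 + 1.036)² · (0.71·0.29 + 0.58·0.42) / (0.13)²
  = (2.681)² · (0.2059 + 0.2436) / 0.0169
  = 7.1878 · 0.4495 / 0.0169
  = 191.18
Design effect: 1.77 × 191.18 = 338.38.
Round up → n = 339 per group.

n = 339 per group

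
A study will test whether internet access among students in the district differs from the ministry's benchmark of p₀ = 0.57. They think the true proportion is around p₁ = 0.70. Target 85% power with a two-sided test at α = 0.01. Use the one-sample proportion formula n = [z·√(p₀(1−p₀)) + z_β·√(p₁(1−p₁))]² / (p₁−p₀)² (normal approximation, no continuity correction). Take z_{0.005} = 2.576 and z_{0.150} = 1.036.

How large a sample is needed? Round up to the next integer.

n = 182

n = [z_{α/2}·√(p₀q₀) + z_β·√(p₁q₁)]² / (p₁ − p₀)²
  = [2.576·√(0.57·0.43) + 1.036·√(0.70·0.30)]² / (0.13)²
  = [2.576·0.4951 + 1.036·0.4583]² / 0.0169
  = [1.7501]² / 0.0169
  = 181.23
Round up → n = 182.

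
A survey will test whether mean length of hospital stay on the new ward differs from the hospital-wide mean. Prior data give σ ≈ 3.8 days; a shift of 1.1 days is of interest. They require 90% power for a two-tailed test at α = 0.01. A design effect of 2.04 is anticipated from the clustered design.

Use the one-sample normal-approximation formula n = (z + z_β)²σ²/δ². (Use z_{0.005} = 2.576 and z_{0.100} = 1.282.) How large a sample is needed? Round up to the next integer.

n = 363

n = (z_{α/2} + z_β)² · σ² / δ²
  = (2.576 + 1.282)² · 3.8² / 1.1²
  = 14.8842 · 14.44 / 1.21
  = 177.63
Design effect: 2.04 × 177.63 = 362.36.
Round up → n = 363.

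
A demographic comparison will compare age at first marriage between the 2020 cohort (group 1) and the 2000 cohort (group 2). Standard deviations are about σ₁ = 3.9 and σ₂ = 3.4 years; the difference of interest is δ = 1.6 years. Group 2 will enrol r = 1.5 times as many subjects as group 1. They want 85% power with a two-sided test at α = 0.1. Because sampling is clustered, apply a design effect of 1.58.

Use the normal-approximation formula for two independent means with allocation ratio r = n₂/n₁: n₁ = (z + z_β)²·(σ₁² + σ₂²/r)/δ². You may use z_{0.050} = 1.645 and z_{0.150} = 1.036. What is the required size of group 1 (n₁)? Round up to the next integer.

n₁ = (z_{α/2} + z_β)² · (σ₁² + σ₂²/r) / δ²
   = (1.645 + 1.036)² · (3.9² + 3.4²/1.5) / 1.6²
   = 7.1878 · (15.21 + 7.7067) / 2.56
   = 7.1878 · 22.9167 / 2.56
   = 64.34
Design effect: 1.58 × 64.34 = 101.66.
Round up → n₁ = 102; n₂ = r·n₁ = 1.5 × 102 = 153.

n₁ = 102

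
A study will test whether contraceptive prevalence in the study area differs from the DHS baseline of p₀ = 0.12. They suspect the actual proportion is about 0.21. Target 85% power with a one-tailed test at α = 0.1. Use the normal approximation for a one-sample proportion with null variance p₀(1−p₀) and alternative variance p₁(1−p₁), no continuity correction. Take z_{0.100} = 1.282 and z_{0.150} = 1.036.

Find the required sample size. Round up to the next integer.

n = [z_α·√(p₀q₀) + z_β·√(p₁q₁)]² / (p₁ − p₀)²
  = [1.282·√(0.12·0.88) + 1.036·√(0.21·0.79)]² / (0.09)²
  = [1.282·0.3250 + 1.036·0.4073]² / 0.0081
  = [0.8386]² / 0.0081
  = 86.82
Round up → n = 87.

n = 87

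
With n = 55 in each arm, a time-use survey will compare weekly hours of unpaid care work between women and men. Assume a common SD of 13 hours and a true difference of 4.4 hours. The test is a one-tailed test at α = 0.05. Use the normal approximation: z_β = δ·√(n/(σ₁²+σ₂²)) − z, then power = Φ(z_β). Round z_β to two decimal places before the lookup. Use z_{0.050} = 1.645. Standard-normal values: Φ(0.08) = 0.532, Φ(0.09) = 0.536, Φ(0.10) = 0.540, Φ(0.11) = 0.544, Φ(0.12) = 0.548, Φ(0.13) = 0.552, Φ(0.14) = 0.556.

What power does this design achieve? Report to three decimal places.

Power ≈ 0.552

z_β = δ·√(n/(σ₁²+σ₂²)) − z_α
    = 4.4 · √(55/338) − 1.645
    = 4.4 · 0.40339 − 1.645
    = 1.7749 − 1.645 = 0.1299 → 0.13
Power = Φ(0.13) = 0.552.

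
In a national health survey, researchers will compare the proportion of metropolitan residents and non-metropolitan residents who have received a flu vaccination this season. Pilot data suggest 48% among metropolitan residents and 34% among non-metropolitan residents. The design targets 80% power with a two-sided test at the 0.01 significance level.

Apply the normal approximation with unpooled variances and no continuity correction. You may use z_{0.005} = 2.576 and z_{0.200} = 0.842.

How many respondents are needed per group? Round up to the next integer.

n = 283 per group

n = (z_{α/2} + z_β)² · [p₁(1−p₁) + p₂(1−p₂)] / (p₁ − p₂)²
  = (2.576 + 0.842)² · (0.48·0.52 + 0.34·0.66) / (0.14)²
  = (3.418)² · (0.2496 + 0.2244) / 0.0196
  = 11.6827 · 0.4740 / 0.0196
  = 282.53
Round up → n = 283 per group.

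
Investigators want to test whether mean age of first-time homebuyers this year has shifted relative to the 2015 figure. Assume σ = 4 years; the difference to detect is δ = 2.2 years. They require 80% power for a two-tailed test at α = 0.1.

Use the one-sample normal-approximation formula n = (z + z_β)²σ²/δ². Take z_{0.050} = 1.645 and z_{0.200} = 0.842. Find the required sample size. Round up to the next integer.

n = (z_{α/2} + z_β)² · σ² / δ²
  = (1.645 + 0.842)² · 4² / 2.2²
  = 6.1852 · 16 / 4.84
  = 20.45
Round up → n = 21.

n = 21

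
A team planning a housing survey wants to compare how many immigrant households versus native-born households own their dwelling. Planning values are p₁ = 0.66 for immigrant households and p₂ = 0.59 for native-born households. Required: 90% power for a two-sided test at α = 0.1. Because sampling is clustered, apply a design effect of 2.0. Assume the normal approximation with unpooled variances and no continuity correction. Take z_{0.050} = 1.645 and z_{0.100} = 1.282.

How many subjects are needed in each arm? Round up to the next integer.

n = (z_{α/2} + z_β)² · [p₁(1−p₁) + p₂(1−p₂)] / (p₁ − p₂)²
  = (1.645 + 1.282)² · (0.66·0.34 + 0.59·0.41) / (0.07)²
  = (2.927)² · (0.2244 + 0.2419) / 0.0049
  = 8.5673 · 0.4663 / 0.0049
  = 815.30
Design effect: 2.0 × 815.30 = 1630.59.
Round up → n = 1631 per group.

n = 1631 per group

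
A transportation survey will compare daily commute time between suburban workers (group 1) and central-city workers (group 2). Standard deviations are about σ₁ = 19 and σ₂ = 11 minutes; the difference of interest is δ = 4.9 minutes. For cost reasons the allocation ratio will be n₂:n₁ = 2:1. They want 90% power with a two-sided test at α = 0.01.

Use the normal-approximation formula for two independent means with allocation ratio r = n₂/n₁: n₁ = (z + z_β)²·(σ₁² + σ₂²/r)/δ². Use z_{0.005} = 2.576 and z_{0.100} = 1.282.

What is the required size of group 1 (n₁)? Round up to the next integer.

n₁ = 262

n₁ = (z_{α/2} + z_β)² · (σ₁² + σ₂²/r) / δ²
   = (2.576 + 1.282)² · (19² + 11²/2) / 4.9²
   = 14.8842 · (361 + 60.5) / 24.01
   = 14.8842 · 421.5 / 24.01
   = 261.29
Round up → n₁ = 262; n₂ = r·n₁ = 2 × 262 = 524.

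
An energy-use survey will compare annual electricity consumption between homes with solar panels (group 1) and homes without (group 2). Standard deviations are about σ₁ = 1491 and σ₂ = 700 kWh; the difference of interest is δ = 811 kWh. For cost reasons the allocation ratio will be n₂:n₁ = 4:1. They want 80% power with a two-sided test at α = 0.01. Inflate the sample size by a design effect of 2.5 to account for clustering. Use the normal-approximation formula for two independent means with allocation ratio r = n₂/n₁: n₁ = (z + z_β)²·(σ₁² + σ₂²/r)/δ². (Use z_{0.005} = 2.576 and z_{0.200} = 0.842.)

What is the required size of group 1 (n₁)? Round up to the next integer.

n₁ = (z_{α/2} + z_β)² · (σ₁² + σ₂²/r) / δ²
   = (2.576 + 0.842)² · (1491² + 700²/4) / 811²
   = 11.6827 · (2223081 + 122500) / 657721
   = 11.6827 · 2345581 / 657721
   = 41.66
Design effect: 2.5 × 41.66 = 104.16.
Round up → n₁ = 105; n₂ = r·n₁ = 4 × 105 = 420.

n₁ = 105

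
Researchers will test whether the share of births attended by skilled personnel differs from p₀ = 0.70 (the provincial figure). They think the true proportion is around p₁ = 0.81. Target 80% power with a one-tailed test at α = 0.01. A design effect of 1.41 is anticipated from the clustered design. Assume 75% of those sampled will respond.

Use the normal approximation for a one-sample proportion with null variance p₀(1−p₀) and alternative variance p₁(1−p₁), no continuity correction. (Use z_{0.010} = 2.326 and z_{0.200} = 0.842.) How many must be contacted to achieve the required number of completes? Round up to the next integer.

n = 303

n = [z_α·√(p₀q₀) + z_β·√(p₁q₁)]² / (p₁ − p₀)²
  = [2.326·√(0.70·0.30) + 0.842·√(0.81·0.19)]² / (0.11)²
  = [2.326·0.4583 + 0.842·0.3923]² / 0.0121
  = [1.3962]² / 0.0121
  = 161.11
Design effect: 1.41 × 161.11 = 227.17.
Adjust for 75% response: 227.17 / 0.75 = 302.89.
Round up → n = 303.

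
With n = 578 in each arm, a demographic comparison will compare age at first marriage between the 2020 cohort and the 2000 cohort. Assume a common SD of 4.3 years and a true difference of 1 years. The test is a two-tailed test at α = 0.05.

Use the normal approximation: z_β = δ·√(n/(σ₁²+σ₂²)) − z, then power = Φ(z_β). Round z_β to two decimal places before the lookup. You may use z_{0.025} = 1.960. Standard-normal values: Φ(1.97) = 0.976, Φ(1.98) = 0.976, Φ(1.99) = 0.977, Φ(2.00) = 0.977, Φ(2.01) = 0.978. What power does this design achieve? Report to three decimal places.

Power ≈ 0.977

z_β = δ·√(n/(σ₁²+σ₂²)) − z_{α/2}
    = 1 · √(578/36.98) − 1.960
    = 1 · 3.95349 − 1.960
    = 3.9535 − 1.960 = 1.9935 → 1.99
Power = Φ(1.99) = 0.977.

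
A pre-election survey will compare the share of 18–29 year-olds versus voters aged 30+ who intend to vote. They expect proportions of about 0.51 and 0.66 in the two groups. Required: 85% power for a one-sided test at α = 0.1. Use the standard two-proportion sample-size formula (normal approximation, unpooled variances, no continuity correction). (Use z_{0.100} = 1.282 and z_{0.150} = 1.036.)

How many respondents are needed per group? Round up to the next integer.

n = 114 per group

n = (z_α + z_β)² · [p₁(1−p₁) + p₂(1−p₂)] / (p₁ − p₂)²
  = (1.282 + 1.036)² · (0.51·0.49 + 0.66·0.34) / (-0.15)²
  = (2.318)² · (0.2499 + 0.2244) / 0.0225
  = 5.3731 · 0.4743 / 0.0225
  = 113.27
Round up → n = 114 per group.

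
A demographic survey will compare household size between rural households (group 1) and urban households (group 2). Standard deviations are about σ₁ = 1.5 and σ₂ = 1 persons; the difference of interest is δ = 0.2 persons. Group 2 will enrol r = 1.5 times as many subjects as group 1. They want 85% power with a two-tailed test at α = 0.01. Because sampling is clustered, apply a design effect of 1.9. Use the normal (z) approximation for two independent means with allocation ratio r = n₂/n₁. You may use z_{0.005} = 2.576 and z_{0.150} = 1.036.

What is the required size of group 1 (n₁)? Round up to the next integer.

n₁ = (z_{α/2} + z_β)² · (σ₁² + σ₂²/r) / δ²
   = (2.576 + 1.036)² · (1.5² + 1²/1.5) / 0.2²
   = 13.0465 · (2.25 + 0.66667) / 0.04
   = 13.0465 · 2.9167 / 0.04
   = 951.31
Design effect: 1.9 × 951.31 = 1807.49.
Round up → n₁ = 1808; n₂ = r·n₁ = 1.5 × 1808 = 2712.

n₁ = 1808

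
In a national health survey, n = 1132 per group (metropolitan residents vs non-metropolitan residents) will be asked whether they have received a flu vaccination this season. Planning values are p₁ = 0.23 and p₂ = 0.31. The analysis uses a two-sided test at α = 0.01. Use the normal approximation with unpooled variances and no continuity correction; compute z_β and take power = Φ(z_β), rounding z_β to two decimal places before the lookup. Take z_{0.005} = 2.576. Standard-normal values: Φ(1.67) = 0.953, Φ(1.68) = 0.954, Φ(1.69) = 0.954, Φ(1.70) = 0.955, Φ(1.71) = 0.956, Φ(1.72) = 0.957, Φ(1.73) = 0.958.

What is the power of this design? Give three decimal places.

z_β = |p₁−p₂|·√(n/[p₁q₁+p₂q₂]) − z_{α/2}
    = 0.08 · √(1132/0.3910) − 2.576
    = 0.08 · 53.8065 − 2.576
    = 4.3045 − 2.576 = 1.7285 → 1.73
Power = Φ(1.73) = 0.958.

Power ≈ 0.958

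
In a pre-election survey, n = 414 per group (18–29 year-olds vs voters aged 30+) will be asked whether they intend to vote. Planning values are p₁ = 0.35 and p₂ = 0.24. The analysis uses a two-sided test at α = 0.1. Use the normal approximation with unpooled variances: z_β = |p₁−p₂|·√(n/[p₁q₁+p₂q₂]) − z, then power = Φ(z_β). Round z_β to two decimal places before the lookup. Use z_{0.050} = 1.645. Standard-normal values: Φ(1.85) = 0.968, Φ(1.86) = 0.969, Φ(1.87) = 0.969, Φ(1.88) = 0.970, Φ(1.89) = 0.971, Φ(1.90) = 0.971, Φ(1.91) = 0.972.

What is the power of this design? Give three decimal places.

z_β = |p₁−p₂|·√(n/[p₁q₁+p₂q₂]) − z_{α/2}
    = 0.11 · √(414/0.4099) − 1.645
    = 0.11 · 31.7805 − 1.645
    = 3.4959 − 1.645 = 1.8509 → 1.85
Power = Φ(1.85) = 0.968.

Power ≈ 0.968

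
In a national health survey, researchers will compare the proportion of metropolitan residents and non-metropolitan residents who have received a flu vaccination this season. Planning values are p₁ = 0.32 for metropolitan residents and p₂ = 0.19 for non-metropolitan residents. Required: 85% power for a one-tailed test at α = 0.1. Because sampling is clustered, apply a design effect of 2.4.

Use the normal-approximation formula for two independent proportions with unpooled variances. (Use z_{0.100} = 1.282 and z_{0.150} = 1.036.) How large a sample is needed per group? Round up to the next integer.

n = (z_α + z_β)² · [p₁(1−p₁) + p₂(1−p₂)] / (p₁ − p₂)²
  = (1.282 + 1.036)² · (0.32·0.68 + 0.19·0.81) / (0.13)²
  = (2.318)² · (0.2176 + 0.1539) / 0.0169
  = 5.3731 · 0.3715 / 0.0169
  = 118.11
Design effect: 2.4 × 118.11 = 283.47.
Round up → n = 284 per group.

n = 284 per group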